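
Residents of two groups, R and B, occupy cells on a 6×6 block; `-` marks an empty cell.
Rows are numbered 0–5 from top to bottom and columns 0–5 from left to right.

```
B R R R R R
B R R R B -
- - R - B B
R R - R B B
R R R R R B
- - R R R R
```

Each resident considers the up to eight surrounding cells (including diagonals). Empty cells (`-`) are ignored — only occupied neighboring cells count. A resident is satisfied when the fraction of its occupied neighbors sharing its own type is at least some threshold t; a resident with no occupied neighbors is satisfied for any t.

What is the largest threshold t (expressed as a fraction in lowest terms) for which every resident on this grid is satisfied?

Row 0: (0,0)B 1/3 · (0,1)R 3/5 · (0,2)R 5/5 · (0,3)R 4/5 · (0,4)R 3/4 · (0,5)R 1/2
Row 1: (1,0)B 1/3 · (1,1)R 4/6 · (1,2)R 6/6 · (1,3)R 5/7 · (1,4)B 2/6
Row 2: (2,2)R 5/5 · (2,4)B 4/6 · (2,5)B 4/4
Row 3: (3,0)R 3/3 · (3,1)R 5/5 · (3,3)R 4/6 · (3,4)B 4/7 · (3,5)B 4/5
Row 4: (4,0)R 3/3 · (4,1)R 5/5 · (4,2)R 6/6 · (4,3)R 6/7 · (4,4)R 5/8 · (4,5)B 2/5
Row 5: (5,2)R 4/4 · (5,3)R 5/5 · (5,4)R 4/5 · (5,5)R 2/3
The smallest same-type fraction is 1/3 at (0,0), which reduces to 1/3. Any threshold above that leaves this resident unsatisfied.

1/3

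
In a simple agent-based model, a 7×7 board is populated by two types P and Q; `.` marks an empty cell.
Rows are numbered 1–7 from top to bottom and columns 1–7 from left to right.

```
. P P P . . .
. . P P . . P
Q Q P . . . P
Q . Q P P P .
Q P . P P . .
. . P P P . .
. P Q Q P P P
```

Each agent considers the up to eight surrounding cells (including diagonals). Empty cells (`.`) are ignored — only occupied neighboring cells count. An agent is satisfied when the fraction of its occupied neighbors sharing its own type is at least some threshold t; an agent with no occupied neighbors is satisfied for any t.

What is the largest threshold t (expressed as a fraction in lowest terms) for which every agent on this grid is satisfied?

Row 1: (1,2)P 2/2 · (1,3)P 4/4 · (1,4)P 3/3
Row 2: (2,3)P 5/6 · (2,4)P 4/4 · (2,7)P 1/1
Row 3: (3,1)Q 2/2 · (3,2)Q 3/5 · (3,3)P 3/5 · (3,7)P 2/2
Row 4: (4,1)Q 3/4 · (4,3)Q 1/5 · (4,4)P 4/5 · (4,5)P 4/4 · (4,6)P 3/3
Row 5: (5,1)Q 1/2 · (5,2)P 1/4 · (5,4)P 6/7 · (5,5)P 6/6
Row 6: (6,3)P 4/6 · (6,4)P 5/7 · (6,5)P 5/6
Row 7: (7,2)P 1/2 · (7,3)Q 1/4 · (7,4)Q 1/5 · (7,5)P 3/4 · (7,6)P 3/3 · (7,7)P 1/1
The smallest same-type fraction is 1/5 at (4,3), which reduces to 1/5. Any threshold above that leaves this agent unsatisfied.

1/5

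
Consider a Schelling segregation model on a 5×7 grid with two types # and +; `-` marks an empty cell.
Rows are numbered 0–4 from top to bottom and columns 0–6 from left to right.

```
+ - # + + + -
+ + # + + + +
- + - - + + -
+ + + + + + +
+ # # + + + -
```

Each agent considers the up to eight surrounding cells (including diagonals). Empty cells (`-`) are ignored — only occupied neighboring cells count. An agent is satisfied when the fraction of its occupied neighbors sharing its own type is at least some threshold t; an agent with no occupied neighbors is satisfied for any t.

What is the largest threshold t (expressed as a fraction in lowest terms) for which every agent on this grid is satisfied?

1/5

(0,0)+ 2/2
(0,2)# 1/4
(0,3)+ 3/5
(0,4)+ 5/5
(0,5)+ 4/4
(1,0)+ 3/3
(1,1)+ 3/5
(1,2)# 1/5
(1,3)+ 4/6
(1,4)+ 7/7
(1,5)+ 6/6
(1,6)+ 3/3
(2,1)+ 5/6
(2,4)+ 7/7
(2,5)+ 7/7
(3,0)+ 3/4
(3,1)+ 4/6
(3,2)+ 4/6
(3,3)+ 5/6
(3,4)+ 7/7
(3,5)+ 6/6
(3,6)+ 3/3
(4,0)+ 2/3
(4,1)# 1/5
(4,2)# 1/5
(4,3)+ 4/5
(4,4)+ 5/5
(4,5)+ 4/4
The smallest same-type fraction is 1/5 at (1,2), which reduces to 1/5. Any threshold above that leaves this agent unsatisfied.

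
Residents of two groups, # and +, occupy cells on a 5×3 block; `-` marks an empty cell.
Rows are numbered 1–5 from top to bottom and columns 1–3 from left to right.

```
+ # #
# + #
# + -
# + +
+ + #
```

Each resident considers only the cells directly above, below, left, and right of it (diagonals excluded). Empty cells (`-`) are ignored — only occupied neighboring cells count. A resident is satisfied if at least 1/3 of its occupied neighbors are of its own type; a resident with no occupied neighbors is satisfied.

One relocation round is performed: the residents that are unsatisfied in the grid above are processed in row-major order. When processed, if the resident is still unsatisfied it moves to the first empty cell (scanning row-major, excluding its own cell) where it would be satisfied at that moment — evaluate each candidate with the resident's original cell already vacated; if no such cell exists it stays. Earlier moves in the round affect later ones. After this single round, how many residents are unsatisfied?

Initially unsatisfied (in order): (1,1), (2,2), (5,3).
  (1,1) → (3,3).
  (2,2): no empty cell satisfies it; stays.
  (5,3) → (1,1).
Resulting grid:
# # #
# + #
# + +
# + +
+ + -
Unsatisfied now: (2,2).

1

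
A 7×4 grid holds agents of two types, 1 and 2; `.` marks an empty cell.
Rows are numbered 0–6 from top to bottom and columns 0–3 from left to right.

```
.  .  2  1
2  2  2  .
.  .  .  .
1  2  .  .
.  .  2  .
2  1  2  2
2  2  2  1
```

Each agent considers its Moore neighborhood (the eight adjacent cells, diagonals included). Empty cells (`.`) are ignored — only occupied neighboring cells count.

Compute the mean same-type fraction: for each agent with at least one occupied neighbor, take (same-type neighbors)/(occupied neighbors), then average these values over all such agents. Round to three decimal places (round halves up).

(0,2)2 2/3
(0,3)1 0/2
(1,0)2 1/1
(1,1)2 3/3
(1,2)2 2/3
(3,0)1 0/1
(3,1)2 1/2
(4,2)2 3/4
(5,0)2 2/3
(5,1)1 0/6
(5,2)2 4/6
(5,3)2 3/4
(6,0)2 2/3
(6,1)2 4/5
(6,2)2 3/5
(6,3)1 0/3
Sum over 16 agents: 2/3 + 0/2 + 1/1 + 3/3 + 2/3 + 0/1 + 1/2 + 3/4 + 2/3 + 0/6 + 4/6 + 3/4 + 2/3 + 4/5 + 3/5 + 0/3 = 131/15; mean = 131/15 ÷ 16 = 131/240 = 0.545833… → 0.546.

0.546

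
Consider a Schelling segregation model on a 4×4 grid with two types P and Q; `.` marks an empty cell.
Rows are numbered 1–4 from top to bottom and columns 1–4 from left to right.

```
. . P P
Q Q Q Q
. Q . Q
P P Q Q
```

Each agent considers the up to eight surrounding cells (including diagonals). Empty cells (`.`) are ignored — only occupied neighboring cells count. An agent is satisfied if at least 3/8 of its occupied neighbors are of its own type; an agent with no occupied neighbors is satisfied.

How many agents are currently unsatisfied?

3

(1,3)P 1/4 ✗
(1,4)P 1/3 ✗
(2,1)Q 2/2 ✓
(2,2)Q 3/4 ✓
(2,3)Q 4/6 ✓
(2,4)Q 2/4 ✓
(3,2)Q 4/6 ✓
(3,4)Q 4/4 ✓
(4,1)P 1/2 ✓
(4,2)P 1/3 ✗
(4,3)Q 3/4 ✓
(4,4)Q 2/2 ✓
Unsatisfied: (1,3), (1,4), (4,2) — 3 in total.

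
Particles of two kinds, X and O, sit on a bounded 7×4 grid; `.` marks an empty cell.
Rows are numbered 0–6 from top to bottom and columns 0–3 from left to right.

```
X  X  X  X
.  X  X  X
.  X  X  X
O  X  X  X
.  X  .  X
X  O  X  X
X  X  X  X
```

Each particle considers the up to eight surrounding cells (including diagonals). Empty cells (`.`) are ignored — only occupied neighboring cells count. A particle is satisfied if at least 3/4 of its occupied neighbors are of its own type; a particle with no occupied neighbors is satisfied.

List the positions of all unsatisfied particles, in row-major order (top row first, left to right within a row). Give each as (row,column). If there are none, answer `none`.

(3,0), (4,1), (5,1), (6,0)

Row 0: (0,0)X 2/2 satisfied · (0,1)X 4/4 satisfied · (0,2)X 5/5 satisfied · (0,3)X 3/3 satisfied
Row 1: (1,1)X 6/6 satisfied · (1,2)X 8/8 satisfied · (1,3)X 5/5 satisfied
Row 2: (2,1)X 5/6 satisfied · (2,2)X 8/8 satisfied · (2,3)X 5/5 satisfied
Row 3: (3,0)O 0/3 not · (3,1)X 4/5 satisfied · (3,2)X 7/7 satisfied · (3,3)X 4/4 satisfied
Row 4: (4,1)X 4/6 not · (4,3)X 4/4 satisfied
Row 5: (5,0)X 3/4 satisfied · (5,1)O 0/6 not · (5,2)X 6/7 satisfied · (5,3)X 4/4 satisfied
Row 6: (6,0)X 2/3 not · (6,1)X 4/5 satisfied · (6,2)X 4/5 satisfied · (6,3)X 3/3 satisfied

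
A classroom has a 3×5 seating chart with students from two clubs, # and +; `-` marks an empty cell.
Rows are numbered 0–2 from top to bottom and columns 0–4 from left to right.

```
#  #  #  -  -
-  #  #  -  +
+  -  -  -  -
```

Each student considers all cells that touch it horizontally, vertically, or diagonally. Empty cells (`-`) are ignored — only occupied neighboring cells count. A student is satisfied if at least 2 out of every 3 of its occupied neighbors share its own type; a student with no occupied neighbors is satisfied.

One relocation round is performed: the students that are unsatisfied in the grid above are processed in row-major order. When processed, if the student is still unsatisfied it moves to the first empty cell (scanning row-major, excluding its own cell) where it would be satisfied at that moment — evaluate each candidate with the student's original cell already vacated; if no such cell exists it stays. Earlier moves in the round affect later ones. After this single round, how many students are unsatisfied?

0

Initially unsatisfied (in order): (2,0).
  (2,0) → (0,4).
Resulting grid:
# # # - +
- # # - +
- - - - -
All satisfied now.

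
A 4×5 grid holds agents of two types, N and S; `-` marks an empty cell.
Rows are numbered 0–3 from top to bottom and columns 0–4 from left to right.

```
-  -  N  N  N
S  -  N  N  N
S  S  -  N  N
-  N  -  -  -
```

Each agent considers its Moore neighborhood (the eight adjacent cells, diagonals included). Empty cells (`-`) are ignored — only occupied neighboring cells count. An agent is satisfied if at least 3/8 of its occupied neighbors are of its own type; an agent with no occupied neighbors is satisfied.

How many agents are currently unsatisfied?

(0,2)N 3/3 satisfied
(0,3)N 5/5 satisfied
(0,4)N 3/3 satisfied
(1,0)S 2/2 satisfied
(1,2)N 4/5 satisfied
(1,3)N 7/7 satisfied
(1,4)N 5/5 satisfied
(2,0)S 2/3 satisfied
(2,1)S 2/4 satisfied
(2,3)N 4/4 satisfied
(2,4)N 3/3 satisfied
(3,1)N 0/2 not
Unsatisfied: (3,1) — 1 in total.

1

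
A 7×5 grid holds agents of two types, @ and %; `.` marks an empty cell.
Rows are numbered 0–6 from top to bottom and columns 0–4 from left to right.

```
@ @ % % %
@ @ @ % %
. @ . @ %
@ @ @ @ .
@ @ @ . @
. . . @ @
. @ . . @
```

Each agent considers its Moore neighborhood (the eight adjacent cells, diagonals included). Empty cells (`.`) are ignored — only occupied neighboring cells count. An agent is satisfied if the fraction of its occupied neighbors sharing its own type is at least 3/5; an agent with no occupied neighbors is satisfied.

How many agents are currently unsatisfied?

(0,0)@ 3/3 satisfied
(0,1)@ 4/5 satisfied
(0,2)% 2/5 not
(0,3)% 4/5 satisfied
(0,4)% 3/3 satisfied
(1,0)@ 4/4 satisfied
(1,1)@ 5/6 satisfied
(1,2)@ 4/7 not
(1,3)% 5/7 satisfied
(1,4)% 4/5 satisfied
(2,1)@ 6/6 satisfied
(2,3)@ 3/6 not
(2,4)% 2/4 not
(3,0)@ 4/4 satisfied
(3,1)@ 6/6 satisfied
(3,2)@ 6/6 satisfied
(3,3)@ 4/5 satisfied
(4,0)@ 3/3 satisfied
(4,1)@ 5/5 satisfied
(4,2)@ 5/5 satisfied
(4,4)@ 3/3 satisfied
(5,3)@ 4/4 satisfied
(5,4)@ 3/3 satisfied
(6,1)@ 0/0 satisfied
(6,4)@ 2/2 satisfied
Unsatisfied: (0,2), (1,2), (2,3), (2,4) — 4 in total.

4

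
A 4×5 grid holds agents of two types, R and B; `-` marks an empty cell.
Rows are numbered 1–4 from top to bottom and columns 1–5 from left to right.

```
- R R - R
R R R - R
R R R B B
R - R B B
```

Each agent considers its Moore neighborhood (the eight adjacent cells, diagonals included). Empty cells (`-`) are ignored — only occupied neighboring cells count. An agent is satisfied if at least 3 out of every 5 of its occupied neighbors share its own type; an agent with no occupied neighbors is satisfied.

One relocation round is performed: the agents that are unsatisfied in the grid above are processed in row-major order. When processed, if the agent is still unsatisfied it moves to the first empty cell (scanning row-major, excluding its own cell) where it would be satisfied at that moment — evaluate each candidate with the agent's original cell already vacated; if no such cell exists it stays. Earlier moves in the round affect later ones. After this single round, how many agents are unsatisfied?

Initially unsatisfied (in order): (2,5), (3,4), (4,3).
  (2,5) → (1,1).
  (3,4): no empty cell satisfies it; stays.
  (4,3) → (1,4).
Resulting grid:
R R R R R
R R R - -
R R R B B
R - - B B
All satisfied now.

0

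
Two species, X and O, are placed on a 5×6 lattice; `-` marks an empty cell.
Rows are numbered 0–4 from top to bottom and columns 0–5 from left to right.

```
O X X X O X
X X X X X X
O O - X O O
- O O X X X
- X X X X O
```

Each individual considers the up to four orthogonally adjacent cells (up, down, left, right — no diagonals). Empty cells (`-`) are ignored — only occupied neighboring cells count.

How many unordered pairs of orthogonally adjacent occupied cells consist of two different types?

17

Scan each occupied cell's neighbors to the right and below so each pair is counted once.
From row 0: 5 unlike of 11 pairs (running 5/11).
From row 1: 4 unlike of 10 pairs (running 9/21).
From row 2: 3 unlike of 7 pairs (running 12/28).
From row 3: 4 unlike of 9 pairs (running 16/37).
From row 4: 1 unlike of 4 pairs (running 17/41).
Total adjacent occupied pairs: 41; unlike-type pairs: 17.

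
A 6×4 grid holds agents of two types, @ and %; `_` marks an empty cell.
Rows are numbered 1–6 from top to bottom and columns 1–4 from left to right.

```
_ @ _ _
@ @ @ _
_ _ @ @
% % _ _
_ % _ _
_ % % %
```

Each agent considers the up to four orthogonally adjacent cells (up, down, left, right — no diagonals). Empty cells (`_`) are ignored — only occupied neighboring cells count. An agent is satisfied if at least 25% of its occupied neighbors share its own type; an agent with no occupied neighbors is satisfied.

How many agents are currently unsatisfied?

Row 1: (1,2)@ 1/1 ✓
Row 2: (2,1)@ 1/1 ✓ · (2,2)@ 3/3 ✓ · (2,3)@ 2/2 ✓
Row 3: (3,3)@ 2/2 ✓ · (3,4)@ 1/1 ✓
Row 4: (4,1)% 1/1 ✓ · (4,2)% 2/2 ✓
Row 5: (5,2)% 2/2 ✓
Row 6: (6,2)% 2/2 ✓ · (6,3)% 2/2 ✓ · (6,4)% 1/1 ✓
Every one meets the threshold.

0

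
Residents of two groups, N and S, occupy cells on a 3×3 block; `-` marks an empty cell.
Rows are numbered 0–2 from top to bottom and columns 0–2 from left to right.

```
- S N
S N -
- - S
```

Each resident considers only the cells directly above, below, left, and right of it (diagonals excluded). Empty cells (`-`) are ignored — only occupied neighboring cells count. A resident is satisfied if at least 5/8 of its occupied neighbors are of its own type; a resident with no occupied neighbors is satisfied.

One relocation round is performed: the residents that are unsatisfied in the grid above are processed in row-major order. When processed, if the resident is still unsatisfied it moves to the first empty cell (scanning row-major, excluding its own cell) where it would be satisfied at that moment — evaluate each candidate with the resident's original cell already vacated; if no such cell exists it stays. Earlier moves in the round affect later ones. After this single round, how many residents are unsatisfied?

0

Initially unsatisfied (in order): (0,1), (0,2), (1,0), (1,1).
  (0,1) → (0,0).
  (0,2): now satisfied by earlier moves; stays.
  (1,0) → (2,0).
  (1,1): now satisfied by earlier moves; stays.
Resulting grid:
S - N
- N -
S - S
All satisfied now.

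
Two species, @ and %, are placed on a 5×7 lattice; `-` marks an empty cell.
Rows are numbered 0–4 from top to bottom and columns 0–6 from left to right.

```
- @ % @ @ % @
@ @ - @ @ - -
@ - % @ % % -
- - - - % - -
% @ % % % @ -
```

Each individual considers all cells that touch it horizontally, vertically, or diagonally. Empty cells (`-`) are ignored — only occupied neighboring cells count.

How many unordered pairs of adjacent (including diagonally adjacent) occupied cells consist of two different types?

Scan each occupied cell's neighbors to the right and below (and the two forward diagonals) so each pair is counted once.
Row 0: @(0,1)–%(0,2)≠ @(0,1)–@(1,1)= @(0,1)–@(1,0)= %(0,2)–@(0,3)≠ %(0,2)–@(1,3)≠ %(0,2)–@(1,1)≠ @(0,3)–@(0,4)= @(0,3)–@(1,3)= @(0,3)–@(1,4)= @(0,4)–%(0,5)≠ @(0,4)–@(1,4)= @(0,4)–@(1,3)= %(0,5)–@(0,6)≠ %(0,5)–@(1,4)≠  → 7/14 unlike.
Row 1: @(1,0)–@(1,1)= @(1,0)–@(2,0)= @(1,1)–%(2,2)≠ @(1,1)–@(2,0)= @(1,3)–@(1,4)= @(1,3)–@(2,3)= @(1,3)–%(2,4)≠ @(1,3)–%(2,2)≠ @(1,4)–%(2,4)≠ @(1,4)–%(2,5)≠ @(1,4)–@(2,3)=  → 5/11 unlike.
Row 2: %(2,2)–@(2,3)≠ @(2,3)–%(2,4)≠ @(2,3)–%(3,4)≠ %(2,4)–%(2,5)= %(2,4)–%(3,4)= %(2,5)–%(3,4)=  → 3/6 unlike.
Row 3: %(3,4)–%(4,4)= %(3,4)–@(4,5)≠ %(3,4)–%(4,3)=  → 1/3 unlike.
Row 4: %(4,0)–@(4,1)≠ @(4,1)–%(4,2)≠ %(4,2)–%(4,3)= %(4,3)–%(4,4)= %(4,4)–@(4,5)≠  → 3/5 unlike.
Total adjacent occupied pairs: 39; unlike-type pairs: 19.

19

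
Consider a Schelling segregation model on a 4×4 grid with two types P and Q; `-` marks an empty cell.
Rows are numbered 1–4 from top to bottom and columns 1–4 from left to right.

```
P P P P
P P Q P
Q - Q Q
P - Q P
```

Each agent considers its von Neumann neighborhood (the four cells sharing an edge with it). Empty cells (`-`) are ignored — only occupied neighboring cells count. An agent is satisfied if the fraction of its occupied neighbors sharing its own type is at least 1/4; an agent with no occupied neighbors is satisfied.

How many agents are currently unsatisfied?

(1,1)P 2/2 ✓
(1,2)P 3/3 ✓
(1,3)P 2/3 ✓
(1,4)P 2/2 ✓
(2,1)P 2/3 ✓
(2,2)P 2/3 ✓
(2,3)Q 1/4 ✓
(2,4)P 1/3 ✓
(3,1)Q 0/2 ✗
(3,3)Q 3/3 ✓
(3,4)Q 1/3 ✓
(4,1)P 0/1 ✗
(4,3)Q 1/2 ✓
(4,4)P 0/2 ✗
Unsatisfied: (3,1), (4,1), (4,4) — 3 in total.

3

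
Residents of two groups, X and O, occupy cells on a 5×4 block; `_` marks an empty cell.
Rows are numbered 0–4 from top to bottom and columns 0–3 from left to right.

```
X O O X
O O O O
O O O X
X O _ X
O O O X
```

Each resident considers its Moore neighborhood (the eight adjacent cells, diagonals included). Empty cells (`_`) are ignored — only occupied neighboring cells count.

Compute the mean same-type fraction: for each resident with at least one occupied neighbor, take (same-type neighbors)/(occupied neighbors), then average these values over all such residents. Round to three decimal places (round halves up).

0.580

(0,0)X 0/3
(0,1)O 4/5
(0,2)O 4/5
(0,3)X 0/3
(1,0)O 4/5
(1,1)O 7/8
(1,2)O 6/8
(1,3)O 3/5
(2,0)O 4/5
(2,1)O 6/7
(2,2)O 5/7
(2,3)X 1/4
(3,0)X 0/5
(3,1)O 6/7
(3,3)X 2/4
(4,0)O 2/3
(4,1)O 3/4
(4,2)O 2/4
(4,3)X 1/2
Sum over 19 residents: 0/3 + 4/5 + 4/5 + 0/3 + 4/5 + 7/8 + 6/8 + 3/5 + 4/5 + 6/7 + 5/7 + 1/4 + 0/5 + 6/7 + 2/4 + 2/3 + 3/4 + 2/4 + 1/2 = 9257/840; mean = 9257/840 ÷ 19 = 9257/15960 = 0.580012… → 0.580.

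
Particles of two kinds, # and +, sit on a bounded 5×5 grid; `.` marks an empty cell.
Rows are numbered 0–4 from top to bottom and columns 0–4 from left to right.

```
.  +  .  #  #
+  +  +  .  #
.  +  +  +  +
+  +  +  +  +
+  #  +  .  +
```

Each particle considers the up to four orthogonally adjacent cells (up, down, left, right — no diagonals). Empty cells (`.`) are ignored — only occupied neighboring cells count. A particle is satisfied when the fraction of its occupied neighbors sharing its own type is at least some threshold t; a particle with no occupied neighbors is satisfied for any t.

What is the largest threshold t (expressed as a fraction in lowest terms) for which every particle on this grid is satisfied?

Row 0: (0,1)+ 1/1 · (0,3)# 1/1 · (0,4)# 2/2
Row 1: (1,0)+ 1/1 · (1,1)+ 4/4 · (1,2)+ 2/2 · (1,4)# 1/2
Row 2: (2,1)+ 3/3 · (2,2)+ 4/4 · (2,3)+ 3/3 · (2,4)+ 2/3
Row 3: (3,0)+ 2/2 · (3,1)+ 3/4 · (3,2)+ 4/4 · (3,3)+ 3/3 · (3,4)+ 3/3
Row 4: (4,0)+ 1/2 · (4,1)# 0/3 · (4,2)+ 1/2 · (4,4)+ 1/1
The smallest same-type fraction is 0/3 at (4,1), which reduces to 0/1. Any threshold above that leaves this particle unsatisfied.

0/1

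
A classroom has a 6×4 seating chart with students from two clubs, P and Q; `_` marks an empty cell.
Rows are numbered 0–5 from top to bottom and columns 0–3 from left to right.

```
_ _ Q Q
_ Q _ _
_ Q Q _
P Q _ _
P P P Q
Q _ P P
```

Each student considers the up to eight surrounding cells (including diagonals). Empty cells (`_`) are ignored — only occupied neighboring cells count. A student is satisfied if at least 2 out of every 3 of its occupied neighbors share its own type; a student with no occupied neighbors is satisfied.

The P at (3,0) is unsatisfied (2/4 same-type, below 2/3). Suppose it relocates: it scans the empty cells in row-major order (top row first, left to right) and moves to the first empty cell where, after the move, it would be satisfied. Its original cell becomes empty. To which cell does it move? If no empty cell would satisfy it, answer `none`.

(5,1)

Vacating (3,0). Empty cells in order:
  (0,0): 0/1 same-type → still unsatisfied.
  (0,1): 0/2 same-type → still unsatisfied.
  (1,0): 0/2 same-type → still unsatisfied.
  (1,2): 0/5 same-type → still unsatisfied.
  (1,3): 0/3 same-type → still unsatisfied.
  (2,0): 0/3 same-type → still unsatisfied.
  (2,3): 0/1 same-type → still unsatisfied.
  (3,2): 2/6 same-type → still unsatisfied.
  (3,3): 1/3 same-type → still unsatisfied.
  (5,1): 4/5 same-type → satisfied — stop here.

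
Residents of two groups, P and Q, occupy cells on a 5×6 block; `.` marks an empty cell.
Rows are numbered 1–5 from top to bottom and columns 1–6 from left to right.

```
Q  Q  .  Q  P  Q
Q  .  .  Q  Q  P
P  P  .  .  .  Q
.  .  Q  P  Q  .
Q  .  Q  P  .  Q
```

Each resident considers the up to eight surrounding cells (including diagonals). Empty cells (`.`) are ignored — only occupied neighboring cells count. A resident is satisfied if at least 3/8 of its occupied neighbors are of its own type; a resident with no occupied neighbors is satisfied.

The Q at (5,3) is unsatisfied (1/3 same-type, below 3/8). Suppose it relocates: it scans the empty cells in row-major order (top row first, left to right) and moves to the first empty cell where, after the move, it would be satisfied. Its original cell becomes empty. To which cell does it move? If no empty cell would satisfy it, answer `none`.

Vacating (5,3). Empty cells in order:
  (1,3): 3/3 same-type → satisfied — stop here.

(1,3)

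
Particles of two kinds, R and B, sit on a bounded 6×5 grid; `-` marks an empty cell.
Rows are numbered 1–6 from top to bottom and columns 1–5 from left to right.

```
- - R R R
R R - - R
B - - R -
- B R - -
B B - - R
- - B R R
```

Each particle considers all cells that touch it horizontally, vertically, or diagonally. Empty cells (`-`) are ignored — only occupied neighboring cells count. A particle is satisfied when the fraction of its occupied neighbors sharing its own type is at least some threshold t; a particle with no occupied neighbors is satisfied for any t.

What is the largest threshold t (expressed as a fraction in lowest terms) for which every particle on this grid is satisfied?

1/3

(1,3)R 2/2
(1,4)R 3/3
(1,5)R 2/2
(2,1)R 1/2
(2,2)R 2/3
(2,5)R 3/3
(3,1)B 1/3
(3,4)R 2/2
(4,2)B 3/4
(4,3)R 1/3
(5,1)B 2/2
(5,2)B 3/4
(5,5)R 2/2
(6,3)B 1/2
(6,4)R 2/3
(6,5)R 2/2
The smallest same-type fraction is 1/3 at (3,1), which reduces to 1/3. Any threshold above that leaves this particle unsatisfied.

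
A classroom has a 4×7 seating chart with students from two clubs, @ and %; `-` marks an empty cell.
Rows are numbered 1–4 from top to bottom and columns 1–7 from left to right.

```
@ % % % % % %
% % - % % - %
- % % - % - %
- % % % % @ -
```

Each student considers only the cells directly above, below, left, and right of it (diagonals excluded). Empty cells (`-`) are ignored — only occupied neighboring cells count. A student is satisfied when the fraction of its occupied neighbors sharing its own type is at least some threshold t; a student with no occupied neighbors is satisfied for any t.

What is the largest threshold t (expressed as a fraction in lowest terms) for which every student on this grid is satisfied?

0/1

Row 1: (1,1)@ 0/2 · (1,2)% 2/3 · (1,3)% 2/2 · (1,4)% 3/3 · (1,5)% 3/3 · (1,6)% 2/2 · (1,7)% 2/2
Row 2: (2,1)% 1/2 · (2,2)% 3/3 · (2,4)% 2/2 · (2,5)% 3/3 · (2,7)% 2/2
Row 3: (3,2)% 3/3 · (3,3)% 2/2 · (3,5)% 2/2 · (3,7)% 1/1
Row 4: (4,2)% 2/2 · (4,3)% 3/3 · (4,4)% 2/2 · (4,5)% 2/3 · (4,6)@ 0/1
The smallest same-type fraction is 0/2 at (1,1), which reduces to 0/1. Any threshold above that leaves this student unsatisfied.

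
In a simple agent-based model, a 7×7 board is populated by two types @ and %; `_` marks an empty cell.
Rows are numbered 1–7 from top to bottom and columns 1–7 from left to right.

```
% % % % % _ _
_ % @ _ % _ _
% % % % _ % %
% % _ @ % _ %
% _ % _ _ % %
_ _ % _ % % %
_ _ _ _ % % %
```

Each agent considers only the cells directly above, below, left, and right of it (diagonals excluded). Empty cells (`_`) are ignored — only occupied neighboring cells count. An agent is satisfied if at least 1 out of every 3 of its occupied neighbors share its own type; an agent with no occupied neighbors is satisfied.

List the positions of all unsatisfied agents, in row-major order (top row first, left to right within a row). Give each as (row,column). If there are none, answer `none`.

(2,3), (4,4), (4,5)

(1,1)% 1/1 satisfied
(1,2)% 3/3 satisfied
(1,3)% 2/3 satisfied
(1,4)% 2/2 satisfied
(1,5)% 2/2 satisfied
(2,2)% 2/3 satisfied
(2,3)@ 0/3 not
(2,5)% 1/1 satisfied
(3,1)% 2/2 satisfied
(3,2)% 4/4 satisfied
(3,3)% 2/3 satisfied
(3,4)% 1/2 satisfied
(3,6)% 1/1 satisfied
(3,7)% 2/2 satisfied
(4,1)% 3/3 satisfied
(4,2)% 2/2 satisfied
(4,4)@ 0/2 not
(4,5)% 0/1 not
(4,7)% 2/2 satisfied
(5,1)% 1/1 satisfied
(5,3)% 1/1 satisfied
(5,6)% 2/2 satisfied
(5,7)% 3/3 satisfied
(6,3)% 1/1 satisfied
(6,5)% 2/2 satisfied
(6,6)% 4/4 satisfied
(6,7)% 3/3 satisfied
(7,5)% 2/2 satisfied
(7,6)% 3/3 satisfied
(7,7)% 2/2 satisfied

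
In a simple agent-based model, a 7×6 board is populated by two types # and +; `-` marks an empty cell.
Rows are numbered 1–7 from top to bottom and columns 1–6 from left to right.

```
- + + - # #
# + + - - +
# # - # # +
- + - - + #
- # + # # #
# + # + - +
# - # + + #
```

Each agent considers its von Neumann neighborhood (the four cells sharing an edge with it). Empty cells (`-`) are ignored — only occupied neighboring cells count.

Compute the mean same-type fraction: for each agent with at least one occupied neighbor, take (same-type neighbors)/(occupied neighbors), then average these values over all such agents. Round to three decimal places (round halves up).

(1,2)+ 2/2
(1,3)+ 2/2
(1,5)# 1/1
(1,6)# 1/2
(2,1)# 1/2
(2,2)+ 2/4
(2,3)+ 2/2
(2,6)+ 1/2
(3,1)# 2/2
(3,2)# 1/3
(3,4)# 1/1
(3,5)# 1/3
(3,6)+ 1/3
(4,2)+ 0/2
(4,5)+ 0/3
(4,6)# 1/3
(5,2)# 0/3
(5,3)+ 0/3
(5,4)# 1/3
(5,5)# 2/3
(5,6)# 2/3
(6,1)# 1/2
(6,2)+ 0/3
(6,3)# 1/4
(6,4)+ 1/3
(6,6)+ 0/2
(7,1)# 1/1
(7,3)# 1/2
(7,4)+ 2/3
(7,5)+ 1/2
(7,6)# 0/2
Sum over 31 agents: 2/2 + 2/2 + 1/1 + 1/2 + 1/2 + 2/4 + 2/2 + 1/2 + 2/2 + 1/3 + 1/1 + 1/3 + 1/3 + 0/2 + 0/3 + 1/3 + 0/3 + 0/3 + 1/3 + 2/3 + 2/3 + 1/2 + 0/3 + 1/4 + 1/3 + 0/2 + 1/1 + 1/2 + 2/3 + 1/2 + 0/2 = 59/4; mean = 59/4 ÷ 31 = 59/124 = 0.475806… → 0.476.

0.476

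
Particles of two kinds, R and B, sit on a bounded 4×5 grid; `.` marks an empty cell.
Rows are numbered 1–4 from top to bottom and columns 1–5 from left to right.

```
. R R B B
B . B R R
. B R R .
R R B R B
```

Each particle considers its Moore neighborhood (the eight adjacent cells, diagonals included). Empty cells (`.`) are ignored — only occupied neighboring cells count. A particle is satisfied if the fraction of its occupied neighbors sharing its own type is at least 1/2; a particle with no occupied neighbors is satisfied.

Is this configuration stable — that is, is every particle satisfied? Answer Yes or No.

No

(1,2)R 1/3 unhappy
(1,3)R 2/4 ok
(1,4)B 2/5 unhappy
(1,5)B 1/3 unhappy
(2,1)B 1/2 ok
(2,3)B 2/7 unhappy
(2,4)R 4/7 ok
(2,5)R 2/4 ok
(3,2)B 3/6 ok
(3,3)R 4/7 ok
(3,4)R 4/7 ok
(4,1)R 1/2 ok
(4,2)R 2/4 ok
(4,3)B 1/5 unhappy
(4,4)R 2/4 ok
(4,5)B 0/2 unhappy
For instance (1,2) has only 1/3 same-type neighbors, below 1/2.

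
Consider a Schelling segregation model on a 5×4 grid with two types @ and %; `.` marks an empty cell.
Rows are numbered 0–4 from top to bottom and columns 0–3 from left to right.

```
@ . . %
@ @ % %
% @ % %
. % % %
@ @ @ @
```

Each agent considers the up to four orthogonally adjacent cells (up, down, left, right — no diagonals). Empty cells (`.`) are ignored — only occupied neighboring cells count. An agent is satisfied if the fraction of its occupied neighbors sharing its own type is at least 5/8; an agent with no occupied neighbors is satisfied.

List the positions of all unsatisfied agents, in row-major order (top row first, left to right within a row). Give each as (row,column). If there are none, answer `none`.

Row 0: (0,0)@ 1/1 satisfied · (0,3)% 1/1 satisfied
Row 1: (1,0)@ 2/3 satisfied · (1,1)@ 2/3 satisfied · (1,2)% 2/3 satisfied · (1,3)% 3/3 satisfied
Row 2: (2,0)% 0/2 not · (2,1)@ 1/4 not · (2,2)% 3/4 satisfied · (2,3)% 3/3 satisfied
Row 3: (3,1)% 1/3 not · (3,2)% 3/4 satisfied · (3,3)% 2/3 satisfied
Row 4: (4,0)@ 1/1 satisfied · (4,1)@ 2/3 satisfied · (4,2)@ 2/3 satisfied · (4,3)@ 1/2 not

(2,0), (2,1), (3,1), (4,3)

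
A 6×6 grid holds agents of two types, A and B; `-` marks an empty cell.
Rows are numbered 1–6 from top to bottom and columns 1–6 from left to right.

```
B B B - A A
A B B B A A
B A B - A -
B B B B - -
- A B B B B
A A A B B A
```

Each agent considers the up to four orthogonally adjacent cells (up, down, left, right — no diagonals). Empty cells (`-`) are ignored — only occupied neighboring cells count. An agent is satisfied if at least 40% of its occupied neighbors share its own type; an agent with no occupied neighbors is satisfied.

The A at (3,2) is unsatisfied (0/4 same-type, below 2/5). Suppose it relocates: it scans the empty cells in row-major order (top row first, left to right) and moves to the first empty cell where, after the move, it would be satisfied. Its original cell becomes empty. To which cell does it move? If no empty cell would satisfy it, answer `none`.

(3,6)

Vacating (3,2). Empty cells in order:
  (1,4): 1/3 same-type → still unsatisfied.
  (3,4): 1/4 same-type → still unsatisfied.
  (3,6): 2/2 same-type → satisfied — stop here.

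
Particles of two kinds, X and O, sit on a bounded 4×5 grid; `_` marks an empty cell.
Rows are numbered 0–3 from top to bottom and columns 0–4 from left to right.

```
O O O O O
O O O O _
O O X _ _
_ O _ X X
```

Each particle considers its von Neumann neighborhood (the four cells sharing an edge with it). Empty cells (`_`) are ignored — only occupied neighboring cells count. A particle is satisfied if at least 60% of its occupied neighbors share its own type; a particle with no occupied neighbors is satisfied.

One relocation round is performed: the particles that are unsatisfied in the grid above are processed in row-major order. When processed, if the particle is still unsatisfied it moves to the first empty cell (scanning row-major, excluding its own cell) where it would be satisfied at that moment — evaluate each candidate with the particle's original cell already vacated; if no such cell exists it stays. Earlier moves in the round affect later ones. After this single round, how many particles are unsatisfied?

Initially unsatisfied (in order): (2,2).
  (2,2) → (2,4).
Resulting grid:
O O O O O
O O O O _
O O _ _ X
_ O _ X X
All satisfied now.

0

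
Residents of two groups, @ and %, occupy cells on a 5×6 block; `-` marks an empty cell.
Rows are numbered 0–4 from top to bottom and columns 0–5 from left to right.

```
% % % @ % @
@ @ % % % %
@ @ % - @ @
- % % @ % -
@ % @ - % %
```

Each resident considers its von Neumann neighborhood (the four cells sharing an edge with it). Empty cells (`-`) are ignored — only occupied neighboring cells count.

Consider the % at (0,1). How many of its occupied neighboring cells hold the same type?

Occupied neighbors of (0,1): (1,1)=@, (0,0)=%, (0,2)=%.
Same type (%): 2 of 3.

2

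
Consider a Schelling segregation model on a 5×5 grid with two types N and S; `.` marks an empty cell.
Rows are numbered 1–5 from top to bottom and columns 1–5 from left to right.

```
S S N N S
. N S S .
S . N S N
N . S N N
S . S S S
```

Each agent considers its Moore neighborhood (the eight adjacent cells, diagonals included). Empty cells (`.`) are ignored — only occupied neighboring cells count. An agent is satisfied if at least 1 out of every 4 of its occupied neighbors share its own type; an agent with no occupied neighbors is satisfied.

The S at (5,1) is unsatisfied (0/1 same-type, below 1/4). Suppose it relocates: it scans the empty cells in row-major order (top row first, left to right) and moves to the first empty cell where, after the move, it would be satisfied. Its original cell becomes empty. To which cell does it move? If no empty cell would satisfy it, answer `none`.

Vacating (5,1). Empty cells in order:
  (2,1): 3/4 same-type → satisfied — stop here.

(2,1)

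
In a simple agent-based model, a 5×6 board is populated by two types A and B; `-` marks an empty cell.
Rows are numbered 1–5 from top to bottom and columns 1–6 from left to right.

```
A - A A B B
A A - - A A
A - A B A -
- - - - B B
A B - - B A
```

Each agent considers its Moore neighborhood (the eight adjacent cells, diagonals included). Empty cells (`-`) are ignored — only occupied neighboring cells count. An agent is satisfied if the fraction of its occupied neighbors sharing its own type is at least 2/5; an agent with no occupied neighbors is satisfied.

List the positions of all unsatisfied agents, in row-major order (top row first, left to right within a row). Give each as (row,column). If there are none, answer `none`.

Row 1: (1,1)A 2/2 ✓ · (1,3)A 2/2 ✓ · (1,4)A 2/3 ✓ · (1,5)B 1/4 ✗ · (1,6)B 1/3 ✗
Row 2: (2,1)A 3/3 ✓ · (2,2)A 5/5 ✓ · (2,5)A 3/6 ✓ · (2,6)A 2/4 ✓
Row 3: (3,1)A 2/2 ✓ · (3,3)A 1/2 ✓ · (3,4)B 1/4 ✗ · (3,5)A 2/5 ✓
Row 4: (4,5)B 3/5 ✓ · (4,6)B 2/4 ✓
Row 5: (5,1)A 0/1 ✗ · (5,2)B 0/1 ✗ · (5,5)B 2/3 ✓ · (5,6)A 0/3 ✗

(1,5), (1,6), (3,4), (5,1), (5,2), (5,6)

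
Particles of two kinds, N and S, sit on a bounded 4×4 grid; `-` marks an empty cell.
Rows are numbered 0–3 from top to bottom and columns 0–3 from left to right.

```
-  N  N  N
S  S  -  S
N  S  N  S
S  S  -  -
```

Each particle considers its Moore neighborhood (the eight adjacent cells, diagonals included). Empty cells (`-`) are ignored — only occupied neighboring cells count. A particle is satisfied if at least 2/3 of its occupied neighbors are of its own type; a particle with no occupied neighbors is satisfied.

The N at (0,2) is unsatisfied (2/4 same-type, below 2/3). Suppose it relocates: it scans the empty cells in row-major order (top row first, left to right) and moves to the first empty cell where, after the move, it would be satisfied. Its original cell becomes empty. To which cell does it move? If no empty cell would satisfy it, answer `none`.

Vacating (0,2). Empty cells in order:
  (0,0): 1/3 same-type → still unsatisfied.
  (1,2): 3/7 same-type → still unsatisfied.
  (3,2): 1/4 same-type → still unsatisfied.
  (3,3): 1/2 same-type → still unsatisfied.

none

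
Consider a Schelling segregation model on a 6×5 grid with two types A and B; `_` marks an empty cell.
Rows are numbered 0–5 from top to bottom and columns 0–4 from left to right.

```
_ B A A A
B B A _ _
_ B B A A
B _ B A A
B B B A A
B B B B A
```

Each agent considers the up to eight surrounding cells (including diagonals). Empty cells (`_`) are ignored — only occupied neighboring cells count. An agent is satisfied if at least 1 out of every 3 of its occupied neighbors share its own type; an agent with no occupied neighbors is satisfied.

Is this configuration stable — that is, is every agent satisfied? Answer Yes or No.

(0,1)B 2/4 ✓
(0,2)A 2/4 ✓
(0,3)A 3/3 ✓
(0,4)A 1/1 ✓
(1,0)B 3/3 ✓
(1,1)B 4/6 ✓
(1,2)A 3/7 ✓
(2,1)B 5/6 ✓
(2,2)B 3/6 ✓
(2,3)A 4/6 ✓
(2,4)A 3/3 ✓
(3,0)B 3/3 ✓
(3,2)B 4/7 ✓
(3,3)A 5/8 ✓
(3,4)A 5/5 ✓
(4,0)B 4/4 ✓
(4,1)B 7/7 ✓
(4,2)B 5/7 ✓
(4,3)A 4/8 ✓
(4,4)A 4/5 ✓
(5,0)B 3/3 ✓
(5,1)B 5/5 ✓
(5,2)B 4/5 ✓
(5,3)B 2/5 ✓
(5,4)A 2/3 ✓
All meet the threshold, so the configuration is stable.

Yes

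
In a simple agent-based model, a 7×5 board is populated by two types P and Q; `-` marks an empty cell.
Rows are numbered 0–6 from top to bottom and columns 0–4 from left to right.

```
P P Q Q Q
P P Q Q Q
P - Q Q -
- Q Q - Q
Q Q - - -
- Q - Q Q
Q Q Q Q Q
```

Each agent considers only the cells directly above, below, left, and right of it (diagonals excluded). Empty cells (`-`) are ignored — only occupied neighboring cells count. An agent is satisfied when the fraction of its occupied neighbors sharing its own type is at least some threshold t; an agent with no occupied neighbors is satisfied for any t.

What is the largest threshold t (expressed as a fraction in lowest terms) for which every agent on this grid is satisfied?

2/3

Row 0: (0,0)P 2/2 · (0,1)P 2/3 · (0,2)Q 2/3 · (0,3)Q 3/3 · (0,4)Q 2/2
Row 1: (1,0)P 3/3 · (1,1)P 2/3 · (1,2)Q 3/4 · (1,3)Q 4/4 · (1,4)Q 2/2
Row 2: (2,0)P 1/1 · (2,2)Q 3/3 · (2,3)Q 2/2
Row 3: (3,1)Q 2/2 · (3,2)Q 2/2 · (3,4)Q — no occupied neighbors
Row 4: (4,0)Q 1/1 · (4,1)Q 3/3
Row 5: (5,1)Q 2/2 · (5,3)Q 2/2 · (5,4)Q 2/2
Row 6: (6,0)Q 1/1 · (6,1)Q 3/3 · (6,2)Q 2/2 · (6,3)Q 3/3 · (6,4)Q 2/2
The smallest same-type fraction is 2/3 at (0,1), which reduces to 2/3. Any threshold above that leaves this agent unsatisfied.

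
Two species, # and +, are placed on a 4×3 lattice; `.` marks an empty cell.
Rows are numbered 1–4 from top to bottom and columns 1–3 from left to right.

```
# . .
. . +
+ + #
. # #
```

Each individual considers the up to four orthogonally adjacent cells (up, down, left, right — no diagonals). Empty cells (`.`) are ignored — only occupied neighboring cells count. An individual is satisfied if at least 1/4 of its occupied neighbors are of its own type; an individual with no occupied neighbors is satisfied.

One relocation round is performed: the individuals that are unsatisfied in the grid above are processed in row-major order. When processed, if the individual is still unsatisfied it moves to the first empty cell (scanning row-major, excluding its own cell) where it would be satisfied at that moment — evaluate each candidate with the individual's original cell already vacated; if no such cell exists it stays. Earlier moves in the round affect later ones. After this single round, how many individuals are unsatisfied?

0

Initially unsatisfied (in order): (2,3).
  (2,3) → (1,3).
Resulting grid:
# . +
. . .
+ + #
. # #
All satisfied now.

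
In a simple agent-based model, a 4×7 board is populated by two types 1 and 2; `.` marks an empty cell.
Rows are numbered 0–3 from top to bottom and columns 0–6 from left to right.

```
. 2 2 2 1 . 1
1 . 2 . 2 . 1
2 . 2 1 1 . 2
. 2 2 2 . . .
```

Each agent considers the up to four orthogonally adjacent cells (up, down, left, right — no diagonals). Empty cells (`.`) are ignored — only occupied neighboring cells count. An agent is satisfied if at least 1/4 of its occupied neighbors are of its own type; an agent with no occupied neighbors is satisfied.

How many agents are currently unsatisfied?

(0,1)2 1/1 ✓
(0,2)2 3/3 ✓
(0,3)2 1/2 ✓
(0,4)1 0/2 ✗
(0,6)1 1/1 ✓
(1,0)1 0/1 ✗
(1,2)2 2/2 ✓
(1,4)2 0/2 ✗
(1,6)1 1/2 ✓
(2,0)2 0/1 ✗
(2,2)2 2/3 ✓
(2,3)1 1/3 ✓
(2,4)1 1/2 ✓
(2,6)2 0/1 ✗
(3,1)2 1/1 ✓
(3,2)2 3/3 ✓
(3,3)2 1/2 ✓
Unsatisfied: (0,4), (1,0), (1,4), (2,0), (2,6) — 5 in total.

5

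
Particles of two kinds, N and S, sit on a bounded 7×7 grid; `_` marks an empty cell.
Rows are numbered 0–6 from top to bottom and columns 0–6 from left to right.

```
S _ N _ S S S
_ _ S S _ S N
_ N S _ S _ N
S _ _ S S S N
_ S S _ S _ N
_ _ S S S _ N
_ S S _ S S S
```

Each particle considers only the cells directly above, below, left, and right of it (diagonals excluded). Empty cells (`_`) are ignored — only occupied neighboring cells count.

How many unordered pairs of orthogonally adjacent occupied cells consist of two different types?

Scan each occupied cell's neighbors to the right and below so each pair is counted once.
From row 0: 2 unlike of 5 pairs (running 2/5).
From row 1: 1 unlike of 4 pairs (running 3/9).
From row 2: 1 unlike of 3 pairs (running 4/12).
From row 3: 1 unlike of 5 pairs (running 5/17).
From row 4: 0 unlike of 4 pairs (running 5/21).
From row 5: 1 unlike of 5 pairs (running 6/26).
From row 6: 0 unlike of 3 pairs (running 6/29).
Total adjacent occupied pairs: 29; unlike-type pairs: 6.

6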